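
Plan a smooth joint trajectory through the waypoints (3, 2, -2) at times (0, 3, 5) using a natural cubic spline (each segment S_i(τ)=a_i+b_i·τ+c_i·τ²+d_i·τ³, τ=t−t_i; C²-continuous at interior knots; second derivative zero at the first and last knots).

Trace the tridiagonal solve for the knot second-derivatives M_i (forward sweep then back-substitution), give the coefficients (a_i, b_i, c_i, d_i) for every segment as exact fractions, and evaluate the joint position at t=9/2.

  seg 0: a=3 b=1/6 c=0 d=-1/18
  seg 1: a=2 b=-4/3 c=-1/2 d=1/12
S(9/2) = -27/32

Δ: Δ0=-1/3, Δ1=-2
row 1: diag=10, rhs=-10; c'=1/5, d'=-1
back: M1=-1
M: M0=0, M1=-1, M2=0
seg 0: a=3, c=M0/2=0, d=(M1−M0)/(6·3)=-1/18, b=Δ0−h0·(2M0+M1)/6=1/6
seg 1: a=2, c=M1/2=-1/2, d=(M2−M1)/(6·2)=1/12, b=Δ1−h1·(2M1+M2)/6=-4/3
t_q=9/2 → seg 1, τ=3/2; S=2+-4/3·τ+-1/2·τ²+1/12·τ³=-27/32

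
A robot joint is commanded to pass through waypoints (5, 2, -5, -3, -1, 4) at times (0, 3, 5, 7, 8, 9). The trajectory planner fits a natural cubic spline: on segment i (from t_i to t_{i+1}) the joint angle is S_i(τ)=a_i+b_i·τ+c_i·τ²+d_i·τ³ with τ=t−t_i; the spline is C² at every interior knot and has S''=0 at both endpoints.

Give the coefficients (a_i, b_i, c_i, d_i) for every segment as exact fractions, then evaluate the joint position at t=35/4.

Δ: Δ0=-1, Δ1=-7/2, Δ2=1, Δ3=2, Δ4=5
row 1: diag=10, rhs=-15; c'=1/5, d'=-3/2
row 2: denom=8−2·1/5=38/5; d'=(27−2·-3/2)/(38/5)=75/19
row 3: denom=6−2·5/19=104/19; d'=(6−2·75/19)/(104/19)=-9/26
row 4: denom=4−1·19/104=397/104; d'=(18−1·-9/26)/(397/104)=1908/397
back: M4=1908/397
back: M3=-9/26−19/104·1908/397=-486/397
back: M2=75/19−5/19·-486/397=1695/397
back: M1=-3/2−1/5·1695/397=-1869/794
M: M0=0, M1=-1869/794, M2=1695/397, M3=-486/397, M4=1908/397, M5=0
seg 0: a=5, c=M0/2=0, d=(M1−M0)/(6·3)=-623/4764, b=Δ0−h0·(2M0+M1)/6=281/1588
seg 1: a=2, c=M1/2=-1869/1588, d=(M2−M1)/(6·2)=1753/3176, b=Δ1−h1·(2M1+M2)/6=-2663/794
seg 2: a=-5, c=M2/2=1695/794, d=(M3−M2)/(6·2)=-727/1588, b=Δ2−h2·(2M2+M3)/6=-571/397
seg 3: a=-3, c=M3/2=-243/397, d=(M4−M3)/(6·1)=399/397, b=Δ3−h3·(2M3+M4)/6=638/397
seg 4: a=-1, c=M4/2=954/397, d=(M5−M4)/(6·1)=-318/397, b=Δ4−h4·(2M4+M5)/6=1349/397
t_q=35/4 → seg 4, τ=3/4; S=-1+1349/397·τ+954/397·τ²+-318/397·τ³=32551/12704

  seg 0: a=5 b=281/1588 c=0 d=-623/4764
  seg 1: a=2 b=-2663/794 c=-1869/1588 d=1753/3176
  seg 2: a=-5 b=-571/397 c=1695/794 d=-727/1588
  seg 3: a=-3 b=638/397 c=-243/397 d=399/397
  seg 4: a=-1 b=1349/397 c=954/397 d=-318/397
S(35/4) = 32551/12704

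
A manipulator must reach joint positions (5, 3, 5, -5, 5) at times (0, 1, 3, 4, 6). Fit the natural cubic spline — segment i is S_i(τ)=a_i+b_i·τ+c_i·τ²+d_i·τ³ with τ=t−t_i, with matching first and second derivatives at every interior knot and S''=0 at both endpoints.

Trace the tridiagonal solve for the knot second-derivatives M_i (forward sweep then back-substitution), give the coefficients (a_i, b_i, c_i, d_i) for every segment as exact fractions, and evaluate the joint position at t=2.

  seg 0: a=5 b=-213/62 c=0 d=89/62
  seg 1: a=3 b=27/31 c=267/62 d=-263/124
  seg 2: a=5 b=-228/31 c=-261/31 d=179/31
  seg 3: a=-5 b=-213/31 c=276/31 d=-46/31
S(2) = 751/124

Δ: Δ0=-2, Δ1=1, Δ2=-10, Δ3=5
row 1: diag=6, rhs=18; c'=1/3, d'=3
row 2: denom=6−2·1/3=16/3; d'=(-66−2·3)/(16/3)=-27/2
row 3: denom=6−1·3/16=93/16; d'=(90−1·-27/2)/(93/16)=552/31
back: M3=552/31
back: M2=-27/2−3/16·552/31=-522/31
back: M1=3−1/3·-522/31=267/31
M: M0=0, M1=267/31, M2=-522/31, M3=552/31, M4=0
seg 0: a=5, c=M0/2=0, d=(M1−M0)/(6·1)=89/62, b=Δ0−h0·(2M0+M1)/6=-213/62
seg 1: a=3, c=M1/2=267/62, d=(M2−M1)/(6·2)=-263/124, b=Δ1−h1·(2M1+M2)/6=27/31
seg 2: a=5, c=M2/2=-261/31, d=(M3−M2)/(6·1)=179/31, b=Δ2−h2·(2M2+M3)/6=-228/31
seg 3: a=-5, c=M3/2=276/31, d=(M4−M3)/(6·2)=-46/31, b=Δ3−h3·(2M3+M4)/6=-213/31
t_q=2 → seg 1, τ=1; S=3+27/31·τ+267/62·τ²+-263/124·τ³=751/124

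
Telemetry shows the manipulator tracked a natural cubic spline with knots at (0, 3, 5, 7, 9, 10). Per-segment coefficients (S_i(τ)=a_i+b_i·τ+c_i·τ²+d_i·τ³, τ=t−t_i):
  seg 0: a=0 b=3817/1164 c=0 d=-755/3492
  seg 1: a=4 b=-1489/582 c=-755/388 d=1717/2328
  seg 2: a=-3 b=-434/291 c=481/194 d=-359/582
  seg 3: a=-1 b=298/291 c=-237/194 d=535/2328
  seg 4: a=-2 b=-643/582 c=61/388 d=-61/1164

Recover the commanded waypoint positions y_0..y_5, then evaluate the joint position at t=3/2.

y_0 = S_0(0) = a_0 = 0
y_1 = S_1(0) = a_1 = 4
y_2 = S_2(0) = a_2 = -3
y_3 = S_3(0) = a_3 = -1
y_4 = S_4(0) = a_4 = -2
y_5 = S_4(1) = -3
t_q=3/2 is in segment 0 (τ=3/2); S_0(τ)=13003/3104

y_0=0 y_1=4 y_2=-3 y_3=-1 y_4=-2 y_5=-3
S(3/2) = 13003/3104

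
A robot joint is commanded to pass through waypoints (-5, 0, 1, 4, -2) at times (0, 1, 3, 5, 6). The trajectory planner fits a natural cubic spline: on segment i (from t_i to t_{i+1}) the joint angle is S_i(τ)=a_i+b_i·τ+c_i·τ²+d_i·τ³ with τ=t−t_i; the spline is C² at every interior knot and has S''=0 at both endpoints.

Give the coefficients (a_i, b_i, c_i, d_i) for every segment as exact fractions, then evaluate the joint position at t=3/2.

  seg 0: a=-5 b=6 c=0 d=-1
  seg 1: a=0 b=3 c=-3 d=7/8
  seg 2: a=1 b=3/2 c=9/4 d=-9/8
  seg 3: a=4 b=-3 c=-9/2 d=3/2
S(3/2) = 55/64

Δ: Δ0=5, Δ1=1/2, Δ2=3/2, Δ3=-6
row 1: diag=6, rhs=-27; c'=1/3, d'=-9/2
row 2: denom=8−2·1/3=22/3; d'=(6−2·-9/2)/(22/3)=45/22
row 3: denom=6−2·3/11=60/11; d'=(-45−2·45/22)/(60/11)=-9
back: M3=-9
back: M2=45/22−3/11·-9=9/2
back: M1=-9/2−1/3·9/2=-6
M: M0=0, M1=-6, M2=9/2, M3=-9, M4=0
seg 0: a=-5, c=M0/2=0, d=(M1−M0)/(6·1)=-1, b=Δ0−h0·(2M0+M1)/6=6
seg 1: a=0, c=M1/2=-3, d=(M2−M1)/(6·2)=7/8, b=Δ1−h1·(2M1+M2)/6=3
seg 2: a=1, c=M2/2=9/4, d=(M3−M2)/(6·2)=-9/8, b=Δ2−h2·(2M2+M3)/6=3/2
seg 3: a=4, c=M3/2=-9/2, d=(M4−M3)/(6·1)=3/2, b=Δ3−h3·(2M3+M4)/6=-3
t_q=3/2 → seg 1, τ=1/2; S=0+3·τ+-3·τ²+7/8·τ³=55/64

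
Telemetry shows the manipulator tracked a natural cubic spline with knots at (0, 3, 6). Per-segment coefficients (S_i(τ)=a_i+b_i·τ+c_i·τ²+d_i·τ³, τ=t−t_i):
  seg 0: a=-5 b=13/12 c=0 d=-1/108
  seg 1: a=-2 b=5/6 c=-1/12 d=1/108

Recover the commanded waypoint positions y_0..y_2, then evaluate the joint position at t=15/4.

y_0 = S_0(0) = a_0 = -5
y_1 = S_1(0) = a_1 = -2
y_2 = S_1(3) = 0
t_q=15/4 is in segment 1 (τ=3/4); S_1(τ)=-363/256

y_0=-5 y_1=-2 y_2=0
S(15/4) = -363/256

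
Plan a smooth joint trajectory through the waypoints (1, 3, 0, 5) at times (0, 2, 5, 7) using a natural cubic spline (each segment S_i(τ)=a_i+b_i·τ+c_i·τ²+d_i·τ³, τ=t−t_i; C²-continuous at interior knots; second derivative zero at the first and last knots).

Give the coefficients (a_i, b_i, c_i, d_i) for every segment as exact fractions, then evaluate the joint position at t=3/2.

  seg 0: a=1 b=152/91 c=0 d=-61/364
  seg 1: a=3 b=-31/91 c=-183/182 d=11/42
  seg 2: a=0 b=127/182 c=123/91 d=-41/182
S(3/2) = 1223/416

Δ: Δ0=1, Δ1=-1, Δ2=5/2
row 1: diag=10, rhs=-12; c'=3/10, d'=-6/5
row 2: denom=10−3·3/10=91/10; d'=(21−3·-6/5)/(91/10)=246/91
back: M2=246/91
back: M1=-6/5−3/10·246/91=-183/91
M: M0=0, M1=-183/91, M2=246/91, M3=0
seg 0: a=1, c=M0/2=0, d=(M1−M0)/(6·2)=-61/364, b=Δ0−h0·(2M0+M1)/6=152/91
seg 1: a=3, c=M1/2=-183/182, d=(M2−M1)/(6·3)=11/42, b=Δ1−h1·(2M1+M2)/6=-31/91
seg 2: a=0, c=M2/2=123/91, d=(M3−M2)/(6·2)=-41/182, b=Δ2−h2·(2M2+M3)/6=127/182
t_q=3/2 → seg 0, τ=3/2; S=1+152/91·τ+0·τ²+-61/364·τ³=1223/416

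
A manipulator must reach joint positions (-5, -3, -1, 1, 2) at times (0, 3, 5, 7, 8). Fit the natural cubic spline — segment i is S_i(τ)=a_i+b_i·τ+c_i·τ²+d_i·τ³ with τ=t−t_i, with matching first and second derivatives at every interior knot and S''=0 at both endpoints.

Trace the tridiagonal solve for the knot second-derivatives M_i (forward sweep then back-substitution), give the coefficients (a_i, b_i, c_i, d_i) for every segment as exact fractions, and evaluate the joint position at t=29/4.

  seg 0: a=-5 b=175/312 c=0 d=11/936
  seg 1: a=-3 b=137/156 c=11/104 d=-7/312
  seg 2: a=-1 b=161/156 c=-3/104 d=1/156
  seg 3: a=1 b=155/156 c=1/104 d=-1/312
S(29/4) = 8313/6656

Δ: Δ0=2/3, Δ1=1, Δ2=1, Δ3=1
row 1: diag=10, rhs=2; c'=1/5, d'=1/5
row 2: denom=8−2·1/5=38/5; d'=(0−2·1/5)/(38/5)=-1/19
row 3: denom=6−2·5/19=104/19; d'=(0−2·-1/19)/(104/19)=1/52
back: M3=1/52
back: M2=-1/19−5/19·1/52=-3/52
back: M1=1/5−1/5·-3/52=11/52
M: M0=0, M1=11/52, M2=-3/52, M3=1/52, M4=0
seg 0: a=-5, c=M0/2=0, d=(M1−M0)/(6·3)=11/936, b=Δ0−h0·(2M0+M1)/6=175/312
seg 1: a=-3, c=M1/2=11/104, d=(M2−M1)/(6·2)=-7/312, b=Δ1−h1·(2M1+M2)/6=137/156
seg 2: a=-1, c=M2/2=-3/104, d=(M3−M2)/(6·2)=1/156, b=Δ2−h2·(2M2+M3)/6=161/156
seg 3: a=1, c=M3/2=1/104, d=(M4−M3)/(6·1)=-1/312, b=Δ3−h3·(2M3+M4)/6=155/156
t_q=29/4 → seg 3, τ=1/4; S=1+155/156·τ+1/104·τ²+-1/312·τ³=8313/6656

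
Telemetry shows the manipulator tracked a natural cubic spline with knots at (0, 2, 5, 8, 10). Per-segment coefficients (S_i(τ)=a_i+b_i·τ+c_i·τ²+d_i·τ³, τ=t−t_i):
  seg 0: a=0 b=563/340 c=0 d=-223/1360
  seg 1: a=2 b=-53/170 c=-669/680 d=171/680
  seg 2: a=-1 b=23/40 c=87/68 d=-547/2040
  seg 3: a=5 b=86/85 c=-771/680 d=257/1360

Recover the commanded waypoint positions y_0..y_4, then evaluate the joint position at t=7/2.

y_0 = S_0(0) = a_0 = 0
y_1 = S_1(0) = a_1 = 2
y_2 = S_2(0) = a_2 = -1
y_3 = S_3(0) = a_3 = 5
y_4 = S_3(2) = 4
t_q=7/2 is in segment 1 (τ=3/2); S_1(τ)=911/5440

y_0=0 y_1=2 y_2=-1 y_3=5 y_4=4
S(7/2) = 911/5440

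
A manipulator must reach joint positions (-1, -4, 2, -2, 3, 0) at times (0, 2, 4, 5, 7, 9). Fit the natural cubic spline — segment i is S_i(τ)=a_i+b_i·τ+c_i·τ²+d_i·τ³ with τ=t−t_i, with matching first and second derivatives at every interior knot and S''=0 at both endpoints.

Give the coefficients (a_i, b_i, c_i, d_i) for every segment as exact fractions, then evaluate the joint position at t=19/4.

Δ: Δ0=-3/2, Δ1=3, Δ2=-4, Δ3=5/2, Δ4=-3/2
row 1: diag=8, rhs=27; c'=1/4, d'=27/8
row 2: denom=6−2·1/4=11/2; d'=(-42−2·27/8)/(11/2)=-195/22
row 3: denom=6−1·2/11=64/11; d'=(39−1·-195/22)/(64/11)=1053/128
row 4: denom=8−2·11/32=117/16; d'=(-24−2·1053/128)/(117/16)=-863/156
back: M4=-863/156
back: M3=1053/128−11/32·-863/156=395/39
back: M2=-195/22−2/11·395/39=-835/78
back: M1=27/8−1/4·-835/78=236/39
M: M0=0, M1=236/39, M2=-835/78, M3=395/39, M4=-863/156, M5=0
seg 0: a=-1, c=M0/2=0, d=(M1−M0)/(6·2)=59/117, b=Δ0−h0·(2M0+M1)/6=-823/234
seg 1: a=-4, c=M1/2=118/39, d=(M2−M1)/(6·2)=-1307/936, b=Δ1−h1·(2M1+M2)/6=593/234
seg 2: a=2, c=M2/2=-835/156, d=(M3−M2)/(6·1)=125/36, b=Δ2−h2·(2M2+M3)/6=-248/117
seg 3: a=-2, c=M3/2=395/78, d=(M4−M3)/(6·2)=-2443/1872, b=Δ3−h3·(2M3+M4)/6=-1127/468
seg 4: a=3, c=M4/2=-863/312, d=(M5−M4)/(6·2)=863/1872, b=Δ4−h4·(2M4+M5)/6=256/117
t_q=19/4 → seg 2, τ=3/4; S=2+-248/117·τ+-835/156·τ²+125/36·τ³=-11339/9984

  seg 0: a=-1 b=-823/234 c=0 d=59/117
  seg 1: a=-4 b=593/234 c=118/39 d=-1307/936
  seg 2: a=2 b=-248/117 c=-835/156 d=125/36
  seg 3: a=-2 b=-1127/468 c=395/78 d=-2443/1872
  seg 4: a=3 b=256/117 c=-863/312 d=863/1872
S(19/4) = -11339/9984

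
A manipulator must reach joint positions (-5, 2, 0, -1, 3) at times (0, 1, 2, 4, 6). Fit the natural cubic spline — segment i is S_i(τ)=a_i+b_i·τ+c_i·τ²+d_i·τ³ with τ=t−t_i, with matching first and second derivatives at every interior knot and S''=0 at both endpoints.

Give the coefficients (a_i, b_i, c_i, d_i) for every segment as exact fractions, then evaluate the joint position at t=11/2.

Δ: Δ0=7, Δ1=-2, Δ2=-1/2, Δ3=2
row 1: diag=4, rhs=-54; c'=1/4, d'=-27/2
row 2: denom=6−1·1/4=23/4; d'=(9−1·-27/2)/(23/4)=90/23
row 3: denom=8−2·8/23=168/23; d'=(15−2·90/23)/(168/23)=55/56
back: M3=55/56
back: M2=90/23−8/23·55/56=25/7
back: M1=-27/2−1/4·25/7=-403/28
M: M0=0, M1=-403/28, M2=25/7, M3=55/56, M4=0
seg 0: a=-5, c=M0/2=0, d=(M1−M0)/(6·1)=-403/168, b=Δ0−h0·(2M0+M1)/6=1579/168
seg 1: a=2, c=M1/2=-403/56, d=(M2−M1)/(6·1)=503/168, b=Δ1−h1·(2M1+M2)/6=185/84
seg 2: a=0, c=M2/2=25/14, d=(M3−M2)/(6·2)=-145/672, b=Δ2−h2·(2M2+M3)/6=-77/24
seg 3: a=-1, c=M3/2=55/112, d=(M4−M3)/(6·2)=-55/672, b=Δ3−h3·(2M3+M4)/6=113/84
t_q=11/2 → seg 3, τ=3/2; S=-1+113/84·τ+55/112·τ²+-55/672·τ³=3309/1792

  seg 0: a=-5 b=1579/168 c=0 d=-403/168
  seg 1: a=2 b=185/84 c=-403/56 d=503/168
  seg 2: a=0 b=-77/24 c=25/14 d=-145/672
  seg 3: a=-1 b=113/84 c=55/112 d=-55/672
S(11/2) = 3309/1792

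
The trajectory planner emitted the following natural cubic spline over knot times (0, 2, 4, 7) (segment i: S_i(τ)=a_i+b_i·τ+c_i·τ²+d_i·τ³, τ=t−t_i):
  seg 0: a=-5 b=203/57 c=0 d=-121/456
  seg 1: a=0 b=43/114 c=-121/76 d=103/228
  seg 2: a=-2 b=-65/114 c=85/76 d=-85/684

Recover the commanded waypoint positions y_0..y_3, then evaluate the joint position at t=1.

y_0 = S_0(0) = a_0 = -5
y_1 = S_1(0) = a_1 = 0
y_2 = S_2(0) = a_2 = -2
y_3 = S_2(3) = 3
t_q=1 is in segment 0 (τ=1); S_0(τ)=-259/152

y_0=-5 y_1=0 y_2=-2 y_3=3
S(1) = -259/152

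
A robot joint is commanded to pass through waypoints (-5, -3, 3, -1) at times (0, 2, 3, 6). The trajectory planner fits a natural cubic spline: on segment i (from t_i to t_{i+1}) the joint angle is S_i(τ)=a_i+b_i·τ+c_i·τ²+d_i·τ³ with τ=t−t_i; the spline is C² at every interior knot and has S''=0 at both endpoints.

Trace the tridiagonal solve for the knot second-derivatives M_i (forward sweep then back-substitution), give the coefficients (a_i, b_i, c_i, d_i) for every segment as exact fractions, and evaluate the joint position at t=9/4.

  seg 0: a=-5 b=-143/141 c=0 d=71/141
  seg 1: a=-3 b=709/141 c=142/47 d=-289/141
  seg 2: a=3 b=694/141 c=-147/47 d=49/141
S(9/4) = -4771/3008

Δ: Δ0=1, Δ1=6, Δ2=-4/3
row 1: diag=6, rhs=30; c'=1/6, d'=5
row 2: denom=8−1·1/6=47/6; d'=(-44−1·5)/(47/6)=-294/47
back: M2=-294/47
back: M1=5−1/6·-294/47=284/47
M: M0=0, M1=284/47, M2=-294/47, M3=0
seg 0: a=-5, c=M0/2=0, d=(M1−M0)/(6·2)=71/141, b=Δ0−h0·(2M0+M1)/6=-143/141
seg 1: a=-3, c=M1/2=142/47, d=(M2−M1)/(6·1)=-289/141, b=Δ1−h1·(2M1+M2)/6=709/141
seg 2: a=3, c=M2/2=-147/47, d=(M3−M2)/(6·3)=49/141, b=Δ2−h2·(2M2+M3)/6=694/141
t_q=9/4 → seg 1, τ=1/4; S=-3+709/141·τ+142/47·τ²+-289/141·τ³=-4771/3008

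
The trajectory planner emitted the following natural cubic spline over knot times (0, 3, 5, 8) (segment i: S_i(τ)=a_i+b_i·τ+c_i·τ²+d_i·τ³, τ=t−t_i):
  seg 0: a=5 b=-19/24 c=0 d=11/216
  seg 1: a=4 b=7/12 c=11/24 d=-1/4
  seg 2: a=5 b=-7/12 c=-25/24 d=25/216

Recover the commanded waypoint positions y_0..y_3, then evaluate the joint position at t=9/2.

y_0 = S_0(0) = a_0 = 5
y_1 = S_1(0) = a_1 = 4
y_2 = S_2(0) = a_2 = 5
y_3 = S_2(3) = -3
t_q=9/2 is in segment 1 (τ=3/2); S_1(τ)=81/16

y_0=5 y_1=4 y_2=5 y_3=-3
S(9/2) = 81/16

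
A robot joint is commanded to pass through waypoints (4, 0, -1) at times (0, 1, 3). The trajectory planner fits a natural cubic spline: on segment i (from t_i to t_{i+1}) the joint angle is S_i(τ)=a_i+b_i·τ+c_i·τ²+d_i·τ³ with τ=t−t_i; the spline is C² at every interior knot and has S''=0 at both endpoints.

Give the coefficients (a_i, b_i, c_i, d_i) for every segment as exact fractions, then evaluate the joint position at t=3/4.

Δ: Δ0=-4, Δ1=-1/2
row 1: diag=6, rhs=21; c'=1/3, d'=7/2
back: M1=7/2
M: M0=0, M1=7/2, M2=0
seg 0: a=4, c=M0/2=0, d=(M1−M0)/(6·1)=7/12, b=Δ0−h0·(2M0+M1)/6=-55/12
seg 1: a=0, c=M1/2=7/4, d=(M2−M1)/(6·2)=-7/24, b=Δ1−h1·(2M1+M2)/6=-17/6
t_q=3/4 → seg 0, τ=3/4; S=4+-55/12·τ+0·τ²+7/12·τ³=207/256

  seg 0: a=4 b=-55/12 c=0 d=7/12
  seg 1: a=0 b=-17/6 c=7/4 d=-7/24
S(3/4) = 207/256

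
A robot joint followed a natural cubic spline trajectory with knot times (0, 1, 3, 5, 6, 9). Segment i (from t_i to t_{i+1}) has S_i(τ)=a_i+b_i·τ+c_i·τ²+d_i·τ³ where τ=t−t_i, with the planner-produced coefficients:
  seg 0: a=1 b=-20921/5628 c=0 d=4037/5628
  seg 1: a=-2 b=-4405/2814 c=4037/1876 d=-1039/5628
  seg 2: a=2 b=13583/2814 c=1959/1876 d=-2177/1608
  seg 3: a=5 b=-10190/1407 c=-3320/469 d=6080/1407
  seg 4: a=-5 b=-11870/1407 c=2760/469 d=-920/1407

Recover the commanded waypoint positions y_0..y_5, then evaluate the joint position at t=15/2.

y_0 = S_0(0) = a_0 = 1
y_1 = S_1(0) = a_1 = -2
y_2 = S_2(0) = a_2 = 2
y_3 = S_3(0) = a_3 = 5
y_4 = S_4(0) = a_4 = -5
y_5 = S_4(3) = 5
t_q=15/2 is in segment 4 (τ=3/2); S_4(τ)=-3105/469

y_0=1 y_1=-2 y_2=2 y_3=5 y_4=-5 y_5=5
S(15/2) = -3105/469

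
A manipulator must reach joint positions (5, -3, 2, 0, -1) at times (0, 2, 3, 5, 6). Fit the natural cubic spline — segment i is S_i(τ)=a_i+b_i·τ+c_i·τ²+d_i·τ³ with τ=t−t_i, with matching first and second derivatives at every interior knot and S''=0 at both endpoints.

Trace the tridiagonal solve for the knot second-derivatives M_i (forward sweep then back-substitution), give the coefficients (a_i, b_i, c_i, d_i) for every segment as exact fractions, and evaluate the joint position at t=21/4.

Δ: Δ0=-4, Δ1=5, Δ2=-1, Δ3=-1
row 1: diag=6, rhs=54; c'=1/6, d'=9
row 2: denom=6−1·1/6=35/6; d'=(-36−1·9)/(35/6)=-54/7
row 3: denom=6−2·12/35=186/35; d'=(0−2·-54/7)/(186/35)=90/31
back: M3=90/31
back: M2=-54/7−12/35·90/31=-270/31
back: M1=9−1/6·-270/31=324/31
M: M0=0, M1=324/31, M2=-270/31, M3=90/31, M4=0
seg 0: a=5, c=M0/2=0, d=(M1−M0)/(6·2)=27/31, b=Δ0−h0·(2M0+M1)/6=-232/31
seg 1: a=-3, c=M1/2=162/31, d=(M2−M1)/(6·1)=-99/31, b=Δ1−h1·(2M1+M2)/6=92/31
seg 2: a=2, c=M2/2=-135/31, d=(M3−M2)/(6·2)=30/31, b=Δ2−h2·(2M2+M3)/6=119/31
seg 3: a=0, c=M3/2=45/31, d=(M4−M3)/(6·1)=-15/31, b=Δ3−h3·(2M3+M4)/6=-61/31
t_q=21/4 → seg 3, τ=1/4; S=0+-61/31·τ+45/31·τ²+-15/31·τ³=-811/1984

  seg 0: a=5 b=-232/31 c=0 d=27/31
  seg 1: a=-3 b=92/31 c=162/31 d=-99/31
  seg 2: a=2 b=119/31 c=-135/31 d=30/31
  seg 3: a=0 b=-61/31 c=45/31 d=-15/31
S(21/4) = -811/1984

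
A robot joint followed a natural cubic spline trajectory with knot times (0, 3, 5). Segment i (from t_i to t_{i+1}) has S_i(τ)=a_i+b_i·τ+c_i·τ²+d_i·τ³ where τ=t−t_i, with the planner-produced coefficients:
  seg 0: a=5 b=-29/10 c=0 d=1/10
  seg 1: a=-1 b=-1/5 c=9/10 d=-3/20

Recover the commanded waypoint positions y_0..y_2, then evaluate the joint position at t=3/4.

y_0 = S_0(0) = a_0 = 5
y_1 = S_1(0) = a_1 = -1
y_2 = S_1(2) = 1
t_q=3/4 is in segment 0 (τ=3/4); S_0(τ)=367/128

y_0=5 y_1=-1 y_2=1
S(3/4) = 367/128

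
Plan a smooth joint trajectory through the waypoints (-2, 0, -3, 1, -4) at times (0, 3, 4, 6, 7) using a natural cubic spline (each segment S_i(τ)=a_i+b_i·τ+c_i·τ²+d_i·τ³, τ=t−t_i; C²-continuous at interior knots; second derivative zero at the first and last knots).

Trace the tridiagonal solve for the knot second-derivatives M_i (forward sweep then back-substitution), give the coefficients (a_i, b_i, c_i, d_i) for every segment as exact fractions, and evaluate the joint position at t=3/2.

  seg 0: a=-2 b=976/375 c=0 d=-242/1125
  seg 1: a=0 b=-1202/375 c=-242/125 d=803/375
  seg 2: a=-3 b=-49/75 c=561/125 d=-2371/1500
  seg 3: a=1 b=-626/375 c=-1249/250 d=1249/750
S(3/2) = 589/500

Δ: Δ0=2/3, Δ1=-3, Δ2=2, Δ3=-5
row 1: diag=8, rhs=-22; c'=1/8, d'=-11/4
row 2: denom=6−1·1/8=47/8; d'=(30−1·-11/4)/(47/8)=262/47
row 3: denom=6−2·16/47=250/47; d'=(-42−2·262/47)/(250/47)=-1249/125
back: M3=-1249/125
back: M2=262/47−16/47·-1249/125=1122/125
back: M1=-11/4−1/8·1122/125=-484/125
M: M0=0, M1=-484/125, M2=1122/125, M3=-1249/125, M4=0
seg 0: a=-2, c=M0/2=0, d=(M1−M0)/(6·3)=-242/1125, b=Δ0−h0·(2M0+M1)/6=976/375
seg 1: a=0, c=M1/2=-242/125, d=(M2−M1)/(6·1)=803/375, b=Δ1−h1·(2M1+M2)/6=-1202/375
seg 2: a=-3, c=M2/2=561/125, d=(M3−M2)/(6·2)=-2371/1500, b=Δ2−h2·(2M2+M3)/6=-49/75
seg 3: a=1, c=M3/2=-1249/250, d=(M4−M3)/(6·1)=1249/750, b=Δ3−h3·(2M3+M4)/6=-626/375
t_q=3/2 → seg 0, τ=3/2; S=-2+976/375·τ+0·τ²+-242/1125·τ³=589/500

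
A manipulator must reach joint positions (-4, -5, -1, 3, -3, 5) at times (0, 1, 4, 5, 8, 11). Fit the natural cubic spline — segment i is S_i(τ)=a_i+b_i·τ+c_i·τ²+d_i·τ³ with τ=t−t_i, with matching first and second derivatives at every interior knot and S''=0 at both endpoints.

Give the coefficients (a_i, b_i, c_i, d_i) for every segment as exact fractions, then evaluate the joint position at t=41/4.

Δ: Δ0=-1, Δ1=4/3, Δ2=4, Δ3=-2, Δ4=8/3
row 1: diag=8, rhs=14; c'=3/8, d'=7/4
row 2: denom=8−3·3/8=55/8; d'=(16−3·7/4)/(55/8)=86/55
row 3: denom=8−1·8/55=432/55; d'=(-36−1·86/55)/(432/55)=-1033/216
row 4: denom=12−3·55/144=521/48; d'=(28−3·-1033/216)/(521/48)=6098/1563
back: M4=6098/1563
back: M3=-1033/216−55/144·6098/1563=-3268/521
back: M2=86/55−8/55·-3268/521=1290/521
back: M1=7/4−3/8·1290/521=428/521
M: M0=0, M1=428/521, M2=1290/521, M3=-3268/521, M4=6098/1563, M5=0
seg 0: a=-4, c=M0/2=0, d=(M1−M0)/(6·1)=214/1563, b=Δ0−h0·(2M0+M1)/6=-1777/1563
seg 1: a=-5, c=M1/2=214/521, d=(M2−M1)/(6·3)=431/4689, b=Δ1−h1·(2M1+M2)/6=-1135/1563
seg 2: a=-1, c=M2/2=645/521, d=(M3−M2)/(6·1)=-2279/1563, b=Δ2−h2·(2M2+M3)/6=6596/1563
seg 3: a=3, c=M3/2=-1634/521, d=(M4−M3)/(6·3)=7951/14067, b=Δ3−h3·(2M3+M4)/6=3629/1563
seg 4: a=-3, c=M4/2=3049/1563, d=(M5−M4)/(6·3)=-3049/14067, b=Δ4−h4·(2M4+M5)/6=-1930/1563
t_q=41/4 → seg 4, τ=9/4; S=-3+-1930/1563·τ+3049/1563·τ²+-3049/14067·τ³=54297/33344

  seg 0: a=-4 b=-1777/1563 c=0 d=214/1563
  seg 1: a=-5 b=-1135/1563 c=214/521 d=431/4689
  seg 2: a=-1 b=6596/1563 c=645/521 d=-2279/1563
  seg 3: a=3 b=3629/1563 c=-1634/521 d=7951/14067
  seg 4: a=-3 b=-1930/1563 c=3049/1563 d=-3049/14067
S(41/4) = 54297/33344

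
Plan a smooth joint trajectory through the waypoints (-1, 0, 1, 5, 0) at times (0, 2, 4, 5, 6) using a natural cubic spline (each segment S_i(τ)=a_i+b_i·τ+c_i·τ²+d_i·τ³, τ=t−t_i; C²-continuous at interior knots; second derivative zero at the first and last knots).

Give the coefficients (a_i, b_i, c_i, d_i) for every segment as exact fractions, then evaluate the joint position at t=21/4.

  seg 0: a=-1 b=22/21 c=0 d=-23/168
  seg 1: a=0 b=-25/42 c=-23/28 d=115/168
  seg 2: a=1 b=13/3 c=23/7 d=-76/21
  seg 3: a=5 b=1/21 c=-53/7 d=53/21
S(21/4) = 293/64

Δ: Δ0=1/2, Δ1=1/2, Δ2=4, Δ3=-5
row 1: diag=8, rhs=0; c'=1/4, d'=0
row 2: denom=6−2·1/4=11/2; d'=(21−2·0)/(11/2)=42/11
row 3: denom=4−1·2/11=42/11; d'=(-54−1·42/11)/(42/11)=-106/7
back: M3=-106/7
back: M2=42/11−2/11·-106/7=46/7
back: M1=0−1/4·46/7=-23/14
M: M0=0, M1=-23/14, M2=46/7, M3=-106/7, M4=0
seg 0: a=-1, c=M0/2=0, d=(M1−M0)/(6·2)=-23/168, b=Δ0−h0·(2M0+M1)/6=22/21
seg 1: a=0, c=M1/2=-23/28, d=(M2−M1)/(6·2)=115/168, b=Δ1−h1·(2M1+M2)/6=-25/42
seg 2: a=1, c=M2/2=23/7, d=(M3−M2)/(6·1)=-76/21, b=Δ2−h2·(2M2+M3)/6=13/3
seg 3: a=5, c=M3/2=-53/7, d=(M4−M3)/(6·1)=53/21, b=Δ3−h3·(2M3+M4)/6=1/21
t_q=21/4 → seg 3, τ=1/4; S=5+1/21·τ+-53/7·τ²+53/21·τ³=293/64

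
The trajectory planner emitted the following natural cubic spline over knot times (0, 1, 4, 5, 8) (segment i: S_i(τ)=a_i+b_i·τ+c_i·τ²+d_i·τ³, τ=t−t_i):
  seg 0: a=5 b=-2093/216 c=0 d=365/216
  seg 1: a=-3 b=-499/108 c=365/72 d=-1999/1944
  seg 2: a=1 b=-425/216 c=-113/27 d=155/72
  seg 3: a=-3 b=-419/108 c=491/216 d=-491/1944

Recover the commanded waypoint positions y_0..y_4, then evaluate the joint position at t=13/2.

y_0=5 y_1=-3 y_2=1 y_3=-3 y_4=-1
S(13/2) = -875/192

y_0 = S_0(0) = a_0 = 5
y_1 = S_1(0) = a_1 = -3
y_2 = S_2(0) = a_2 = 1
y_3 = S_3(0) = a_3 = -3
y_4 = S_3(3) = -1
t_q=13/2 is in segment 3 (τ=3/2); S_3(τ)=-875/192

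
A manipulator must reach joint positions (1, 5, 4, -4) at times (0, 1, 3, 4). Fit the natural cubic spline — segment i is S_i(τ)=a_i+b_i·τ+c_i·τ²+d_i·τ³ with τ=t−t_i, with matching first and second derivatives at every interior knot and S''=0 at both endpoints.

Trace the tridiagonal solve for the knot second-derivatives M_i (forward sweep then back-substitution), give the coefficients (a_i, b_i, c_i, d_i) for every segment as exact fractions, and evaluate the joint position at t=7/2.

Δ: Δ0=4, Δ1=-1/2, Δ2=-8
row 1: diag=6, rhs=-27; c'=1/3, d'=-9/2
row 2: denom=6−2·1/3=16/3; d'=(-45−2·-9/2)/(16/3)=-27/4
back: M2=-27/4
back: M1=-9/2−1/3·-27/4=-9/4
M: M0=0, M1=-9/4, M2=-27/4, M3=0
seg 0: a=1, c=M0/2=0, d=(M1−M0)/(6·1)=-3/8, b=Δ0−h0·(2M0+M1)/6=35/8
seg 1: a=5, c=M1/2=-9/8, d=(M2−M1)/(6·2)=-3/8, b=Δ1−h1·(2M1+M2)/6=13/4
seg 2: a=4, c=M2/2=-27/8, d=(M3−M2)/(6·1)=9/8, b=Δ2−h2·(2M2+M3)/6=-23/4
t_q=7/2 → seg 2, τ=1/2; S=4+-23/4·τ+-27/8·τ²+9/8·τ³=27/64

  seg 0: a=1 b=35/8 c=0 d=-3/8
  seg 1: a=5 b=13/4 c=-9/8 d=-3/8
  seg 2: a=4 b=-23/4 c=-27/8 d=9/8
S(7/2) = 27/64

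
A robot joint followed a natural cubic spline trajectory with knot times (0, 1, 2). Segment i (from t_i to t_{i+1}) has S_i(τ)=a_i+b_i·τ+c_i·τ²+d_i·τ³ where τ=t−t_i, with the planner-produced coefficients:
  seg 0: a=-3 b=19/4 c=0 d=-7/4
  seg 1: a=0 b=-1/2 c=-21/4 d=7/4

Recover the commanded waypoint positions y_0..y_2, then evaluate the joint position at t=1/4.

y_0 = S_0(0) = a_0 = -3
y_1 = S_1(0) = a_1 = 0
y_2 = S_1(1) = -4
t_q=1/4 is in segment 0 (τ=1/4); S_0(τ)=-471/256

y_0=-3 y_1=0 y_2=-4
S(1/4) = -471/256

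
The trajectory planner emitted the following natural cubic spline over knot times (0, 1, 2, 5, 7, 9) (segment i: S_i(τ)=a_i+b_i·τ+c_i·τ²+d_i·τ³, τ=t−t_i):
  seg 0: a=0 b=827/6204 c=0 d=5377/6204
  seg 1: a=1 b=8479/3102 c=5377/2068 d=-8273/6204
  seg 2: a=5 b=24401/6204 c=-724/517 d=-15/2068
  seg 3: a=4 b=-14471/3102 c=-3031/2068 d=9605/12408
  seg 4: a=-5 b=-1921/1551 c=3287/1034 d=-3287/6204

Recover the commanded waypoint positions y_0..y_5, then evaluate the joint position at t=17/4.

y_0 = S_0(0) = a_0 = 0
y_1 = S_1(0) = a_1 = 1
y_2 = S_2(0) = a_2 = 5
y_3 = S_3(0) = a_3 = 4
y_4 = S_4(0) = a_4 = -5
y_5 = S_4(2) = 1
t_q=17/4 is in segment 2 (τ=9/4); S_2(τ)=883769/132352

y_0=0 y_1=1 y_2=5 y_3=4 y_4=-5 y_5=1
S(17/4) = 883769/132352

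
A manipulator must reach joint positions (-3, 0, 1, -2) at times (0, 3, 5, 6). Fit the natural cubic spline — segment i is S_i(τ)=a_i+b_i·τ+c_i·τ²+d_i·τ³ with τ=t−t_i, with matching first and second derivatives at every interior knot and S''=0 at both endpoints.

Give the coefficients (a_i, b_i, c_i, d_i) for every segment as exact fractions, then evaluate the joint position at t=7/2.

Δ: Δ0=1, Δ1=1/2, Δ2=-3
row 1: diag=10, rhs=-3; c'=1/5, d'=-3/10
row 2: denom=6−2·1/5=28/5; d'=(-21−2·-3/10)/(28/5)=-51/14
back: M2=-51/14
back: M1=-3/10−1/5·-51/14=3/7
M: M0=0, M1=3/7, M2=-51/14, M3=0
seg 0: a=-3, c=M0/2=0, d=(M1−M0)/(6·3)=1/42, b=Δ0−h0·(2M0+M1)/6=11/14
seg 1: a=0, c=M1/2=3/14, d=(M2−M1)/(6·2)=-19/56, b=Δ1−h1·(2M1+M2)/6=10/7
seg 2: a=1, c=M2/2=-51/28, d=(M3−M2)/(6·1)=17/28, b=Δ2−h2·(2M2+M3)/6=-25/14
t_q=7/2 → seg 1, τ=1/2; S=0+10/7·τ+3/14·τ²+-19/56·τ³=325/448

  seg 0: a=-3 b=11/14 c=0 d=1/42
  seg 1: a=0 b=10/7 c=3/14 d=-19/56
  seg 2: a=1 b=-25/14 c=-51/28 d=17/28
S(7/2) = 325/448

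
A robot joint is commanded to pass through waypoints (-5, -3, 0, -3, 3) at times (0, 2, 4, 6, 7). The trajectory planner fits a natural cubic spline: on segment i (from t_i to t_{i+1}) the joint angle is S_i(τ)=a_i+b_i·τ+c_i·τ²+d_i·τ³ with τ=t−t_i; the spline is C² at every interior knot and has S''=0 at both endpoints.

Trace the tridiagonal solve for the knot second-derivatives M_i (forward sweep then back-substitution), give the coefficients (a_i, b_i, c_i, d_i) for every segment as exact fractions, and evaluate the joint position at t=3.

Δ: Δ0=1, Δ1=3/2, Δ2=-3/2, Δ3=6
row 1: diag=8, rhs=3; c'=1/4, d'=3/8
row 2: denom=8−2·1/4=15/2; d'=(-18−2·3/8)/(15/2)=-5/2
row 3: denom=6−2·4/15=82/15; d'=(45−2·-5/2)/(82/15)=375/41
back: M3=375/41
back: M2=-5/2−4/15·375/41=-405/82
back: M1=3/8−1/4·-405/82=66/41
M: M0=0, M1=66/41, M2=-405/82, M3=375/41, M4=0
seg 0: a=-5, c=M0/2=0, d=(M1−M0)/(6·2)=11/82, b=Δ0−h0·(2M0+M1)/6=19/41
seg 1: a=-3, c=M1/2=33/41, d=(M2−M1)/(6·2)=-179/328, b=Δ1−h1·(2M1+M2)/6=85/41
seg 2: a=0, c=M2/2=-405/164, d=(M3−M2)/(6·2)=385/328, b=Δ2−h2·(2M2+M3)/6=-103/82
seg 3: a=-3, c=M3/2=375/82, d=(M4−M3)/(6·1)=-125/82, b=Δ3−h3·(2M3+M4)/6=121/41
t_q=3 → seg 1, τ=1; S=-3+85/41·τ+33/41·τ²+-179/328·τ³=-219/328

  seg 0: a=-5 b=19/41 c=0 d=11/82
  seg 1: a=-3 b=85/41 c=33/41 d=-179/328
  seg 2: a=0 b=-103/82 c=-405/164 d=385/328
  seg 3: a=-3 b=121/41 c=375/82 d=-125/82
S(3) = -219/328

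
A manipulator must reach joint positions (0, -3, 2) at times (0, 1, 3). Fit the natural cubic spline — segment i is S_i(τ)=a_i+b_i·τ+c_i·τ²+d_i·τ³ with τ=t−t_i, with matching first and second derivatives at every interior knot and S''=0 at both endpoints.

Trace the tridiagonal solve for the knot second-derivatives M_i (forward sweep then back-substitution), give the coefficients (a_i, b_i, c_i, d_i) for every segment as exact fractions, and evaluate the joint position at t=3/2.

Δ: Δ0=-3, Δ1=5/2
row 1: diag=6, rhs=33; c'=1/3, d'=11/2
back: M1=11/2
M: M0=0, M1=11/2, M2=0
seg 0: a=0, c=M0/2=0, d=(M1−M0)/(6·1)=11/12, b=Δ0−h0·(2M0+M1)/6=-47/12
seg 1: a=-3, c=M1/2=11/4, d=(M2−M1)/(6·2)=-11/24, b=Δ1−h1·(2M1+M2)/6=-7/6
t_q=3/2 → seg 1, τ=1/2; S=-3+-7/6·τ+11/4·τ²+-11/24·τ³=-189/64

  seg 0: a=0 b=-47/12 c=0 d=11/12
  seg 1: a=-3 b=-7/6 c=11/4 d=-11/24
S(3/2) = -189/64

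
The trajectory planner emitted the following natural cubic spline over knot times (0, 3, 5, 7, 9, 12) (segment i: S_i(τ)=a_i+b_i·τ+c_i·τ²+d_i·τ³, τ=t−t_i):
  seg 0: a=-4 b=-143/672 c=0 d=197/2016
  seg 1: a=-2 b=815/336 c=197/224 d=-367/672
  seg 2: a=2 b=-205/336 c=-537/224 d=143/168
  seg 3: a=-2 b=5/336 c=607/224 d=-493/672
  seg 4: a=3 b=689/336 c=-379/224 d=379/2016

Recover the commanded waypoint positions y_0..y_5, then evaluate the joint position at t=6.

y_0=-4 y_1=-2 y_2=2 y_3=-2 y_4=3 y_5=-1
S(6) = -5/32

y_0 = S_0(0) = a_0 = -4
y_1 = S_1(0) = a_1 = -2
y_2 = S_2(0) = a_2 = 2
y_3 = S_3(0) = a_3 = -2
y_4 = S_4(0) = a_4 = 3
y_5 = S_4(3) = -1
t_q=6 is in segment 2 (τ=1); S_2(τ)=-5/32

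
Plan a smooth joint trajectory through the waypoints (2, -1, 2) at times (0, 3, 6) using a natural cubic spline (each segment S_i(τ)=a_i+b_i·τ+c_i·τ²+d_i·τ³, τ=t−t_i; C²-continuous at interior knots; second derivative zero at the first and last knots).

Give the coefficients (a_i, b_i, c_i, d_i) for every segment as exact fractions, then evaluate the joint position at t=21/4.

Δ: Δ0=-1, Δ1=1
row 1: diag=12, rhs=12; c'=1/4, d'=1
back: M1=1
M: M0=0, M1=1, M2=0
seg 0: a=2, c=M0/2=0, d=(M1−M0)/(6·3)=1/18, b=Δ0−h0·(2M0+M1)/6=-3/2
seg 1: a=-1, c=M1/2=1/2, d=(M2−M1)/(6·3)=-1/18, b=Δ1−h1·(2M1+M2)/6=0
t_q=21/4 → seg 1, τ=9/4; S=-1+0·τ+1/2·τ²+-1/18·τ³=115/128

  seg 0: a=2 b=-3/2 c=0 d=1/18
  seg 1: a=-1 b=0 c=1/2 d=-1/18
S(21/4) = 115/128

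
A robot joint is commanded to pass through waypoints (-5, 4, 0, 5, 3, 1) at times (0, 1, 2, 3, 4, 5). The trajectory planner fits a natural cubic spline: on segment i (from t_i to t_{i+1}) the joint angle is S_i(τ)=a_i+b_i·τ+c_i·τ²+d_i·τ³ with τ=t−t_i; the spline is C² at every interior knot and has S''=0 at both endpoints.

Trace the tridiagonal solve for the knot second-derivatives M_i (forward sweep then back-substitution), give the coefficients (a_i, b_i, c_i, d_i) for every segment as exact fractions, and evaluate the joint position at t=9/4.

  seg 0: a=-5 b=252/19 c=0 d=-81/19
  seg 1: a=4 b=9/19 c=-243/19 d=158/19
  seg 2: a=0 b=-3/19 c=231/19 d=-7
  seg 3: a=5 b=60/19 c=-168/19 d=70/19
  seg 4: a=3 b=-66/19 c=42/19 d=-14/19
S(9/4) = 743/1216

Δ: Δ0=9, Δ1=-4, Δ2=5, Δ3=-2, Δ4=-2
row 1: diag=4, rhs=-78; c'=1/4, d'=-39/2
row 2: denom=4−1·1/4=15/4; d'=(54−1·-39/2)/(15/4)=98/5
row 3: denom=4−1·4/15=56/15; d'=(-42−1·98/5)/(56/15)=-33/2
row 4: denom=4−1·15/56=209/56; d'=(0−1·-33/2)/(209/56)=84/19
back: M4=84/19
back: M3=-33/2−15/56·84/19=-336/19
back: M2=98/5−4/15·-336/19=462/19
back: M1=-39/2−1/4·462/19=-486/19
M: M0=0, M1=-486/19, M2=462/19, M3=-336/19, M4=84/19, M5=0
seg 0: a=-5, c=M0/2=0, d=(M1−M0)/(6·1)=-81/19, b=Δ0−h0·(2M0+M1)/6=252/19
seg 1: a=4, c=M1/2=-243/19, d=(M2−M1)/(6·1)=158/19, b=Δ1−h1·(2M1+M2)/6=9/19
seg 2: a=0, c=M2/2=231/19, d=(M3−M2)/(6·1)=-7, b=Δ2−h2·(2M2+M3)/6=-3/19
seg 3: a=5, c=M3/2=-168/19, d=(M4−M3)/(6·1)=70/19, b=Δ3−h3·(2M3+M4)/6=60/19
seg 4: a=3, c=M4/2=42/19, d=(M5−M4)/(6·1)=-14/19, b=Δ4−h4·(2M4+M5)/6=-66/19
t_q=9/4 → seg 2, τ=1/4; S=0+-3/19·τ+231/19·τ²+-7·τ³=743/1216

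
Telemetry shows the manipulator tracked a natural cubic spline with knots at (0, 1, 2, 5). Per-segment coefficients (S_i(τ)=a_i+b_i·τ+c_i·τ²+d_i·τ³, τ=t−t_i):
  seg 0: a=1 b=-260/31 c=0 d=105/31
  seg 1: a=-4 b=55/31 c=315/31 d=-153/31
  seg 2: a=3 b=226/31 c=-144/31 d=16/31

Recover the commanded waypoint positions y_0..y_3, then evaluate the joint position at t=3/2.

y_0=1 y_1=-4 y_2=3 y_3=-3
S(3/2) = -295/248

y_0 = S_0(0) = a_0 = 1
y_1 = S_1(0) = a_1 = -4
y_2 = S_2(0) = a_2 = 3
y_3 = S_2(3) = -3
t_q=3/2 is in segment 1 (τ=1/2); S_1(τ)=-295/248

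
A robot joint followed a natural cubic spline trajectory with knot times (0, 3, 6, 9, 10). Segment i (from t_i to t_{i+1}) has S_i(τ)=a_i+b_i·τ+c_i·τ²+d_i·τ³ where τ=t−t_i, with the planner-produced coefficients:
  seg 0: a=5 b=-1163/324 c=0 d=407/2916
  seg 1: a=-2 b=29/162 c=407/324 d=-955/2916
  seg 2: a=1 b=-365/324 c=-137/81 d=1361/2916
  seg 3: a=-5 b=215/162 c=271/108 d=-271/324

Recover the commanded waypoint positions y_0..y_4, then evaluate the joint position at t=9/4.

y_0 = S_0(0) = a_0 = 5
y_1 = S_1(0) = a_1 = -2
y_2 = S_2(0) = a_2 = 1
y_3 = S_3(0) = a_3 = -5
y_4 = S_3(1) = -2
t_q=9/4 is in segment 0 (τ=9/4); S_0(τ)=-3425/2304

y_0=5 y_1=-2 y_2=1 y_3=-5 y_4=-2
S(9/4) = -3425/2304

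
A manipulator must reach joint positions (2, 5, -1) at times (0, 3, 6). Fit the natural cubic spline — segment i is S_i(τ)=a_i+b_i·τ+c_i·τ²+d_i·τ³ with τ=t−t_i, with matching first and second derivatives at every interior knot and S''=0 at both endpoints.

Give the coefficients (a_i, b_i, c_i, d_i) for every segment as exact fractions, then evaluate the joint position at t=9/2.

  seg 0: a=2 b=7/4 c=0 d=-1/12
  seg 1: a=5 b=-1/2 c=-3/4 d=1/12
S(9/2) = 91/32

Δ: Δ0=1, Δ1=-2
row 1: diag=12, rhs=-18; c'=1/4, d'=-3/2
back: M1=-3/2
M: M0=0, M1=-3/2, M2=0
seg 0: a=2, c=M0/2=0, d=(M1−M0)/(6·3)=-1/12, b=Δ0−h0·(2M0+M1)/6=7/4
seg 1: a=5, c=M1/2=-3/4, d=(M2−M1)/(6·3)=1/12, b=Δ1−h1·(2M1+M2)/6=-1/2
t_q=9/2 → seg 1, τ=3/2; S=5+-1/2·τ+-3/4·τ²+1/12·τ³=91/32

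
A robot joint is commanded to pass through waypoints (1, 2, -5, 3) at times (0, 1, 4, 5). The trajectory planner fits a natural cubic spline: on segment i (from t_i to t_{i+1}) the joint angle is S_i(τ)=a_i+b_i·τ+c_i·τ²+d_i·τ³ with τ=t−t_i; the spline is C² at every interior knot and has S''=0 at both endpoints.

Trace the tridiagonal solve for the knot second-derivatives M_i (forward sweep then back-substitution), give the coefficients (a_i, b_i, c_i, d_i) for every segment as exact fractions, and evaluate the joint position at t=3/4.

  seg 0: a=1 b=338/165 c=0 d=-173/165
  seg 1: a=2 b=-181/165 c=-173/55 d=41/45
  seg 2: a=-5 b=764/165 c=278/55 d=-278/165
S(3/4) = 7371/3520

Δ: Δ0=1, Δ1=-7/3, Δ2=8
row 1: diag=8, rhs=-20; c'=3/8, d'=-5/2
row 2: denom=8−3·3/8=55/8; d'=(62−3·-5/2)/(55/8)=556/55
back: M2=556/55
back: M1=-5/2−3/8·556/55=-346/55
M: M0=0, M1=-346/55, M2=556/55, M3=0
seg 0: a=1, c=M0/2=0, d=(M1−M0)/(6·1)=-173/165, b=Δ0−h0·(2M0+M1)/6=338/165
seg 1: a=2, c=M1/2=-173/55, d=(M2−M1)/(6·3)=41/45, b=Δ1−h1·(2M1+M2)/6=-181/165
seg 2: a=-5, c=M2/2=278/55, d=(M3−M2)/(6·1)=-278/165, b=Δ2−h2·(2M2+M3)/6=764/165
t_q=3/4 → seg 0, τ=3/4; S=1+338/165·τ+0·τ²+-173/165·τ³=7371/3520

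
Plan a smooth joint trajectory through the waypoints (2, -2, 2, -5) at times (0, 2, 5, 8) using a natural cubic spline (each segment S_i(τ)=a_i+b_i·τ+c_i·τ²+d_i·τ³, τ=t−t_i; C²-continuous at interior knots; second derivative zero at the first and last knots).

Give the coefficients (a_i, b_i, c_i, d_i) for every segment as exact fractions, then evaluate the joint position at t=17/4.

Δ: Δ0=-2, Δ1=4/3, Δ2=-7/3
row 1: diag=10, rhs=20; c'=3/10, d'=2
row 2: denom=12−3·3/10=111/10; d'=(-22−3·2)/(111/10)=-280/111
back: M2=-280/111
back: M1=2−3/10·-280/111=102/37
M: M0=0, M1=102/37, M2=-280/111, M3=0
seg 0: a=2, c=M0/2=0, d=(M1−M0)/(6·2)=17/74, b=Δ0−h0·(2M0+M1)/6=-108/37
seg 1: a=-2, c=M1/2=51/37, d=(M2−M1)/(6·3)=-293/999, b=Δ1−h1·(2M1+M2)/6=-6/37
seg 2: a=2, c=M2/2=-140/111, d=(M3−M2)/(6·3)=140/999, b=Δ2−h2·(2M2+M3)/6=7/37
t_q=17/4 → seg 1, τ=9/4; S=-2+-6/37·τ+51/37·τ²+-293/999·τ³=3013/2368

  seg 0: a=2 b=-108/37 c=0 d=17/74
  seg 1: a=-2 b=-6/37 c=51/37 d=-293/999
  seg 2: a=2 b=7/37 c=-140/111 d=140/999
S(17/4) = 3013/2368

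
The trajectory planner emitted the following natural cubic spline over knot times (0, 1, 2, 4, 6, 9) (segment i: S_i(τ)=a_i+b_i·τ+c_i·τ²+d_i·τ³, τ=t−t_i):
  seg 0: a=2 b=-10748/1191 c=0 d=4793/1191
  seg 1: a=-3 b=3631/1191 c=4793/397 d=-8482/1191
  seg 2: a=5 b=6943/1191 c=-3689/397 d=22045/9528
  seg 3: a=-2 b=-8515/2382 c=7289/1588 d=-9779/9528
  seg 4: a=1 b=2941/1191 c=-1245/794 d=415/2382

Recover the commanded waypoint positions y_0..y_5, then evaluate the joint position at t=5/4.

y_0 = S_0(0) = a_0 = 2
y_1 = S_1(0) = a_1 = -3
y_2 = S_2(0) = a_2 = 5
y_3 = S_3(0) = a_3 = -2
y_4 = S_4(0) = a_4 = 1
y_5 = S_4(3) = -1
t_q=5/4 is in segment 1 (τ=1/4); S_1(τ)=-20257/12704

y_0=2 y_1=-3 y_2=5 y_3=-2 y_4=1 y_5=-1
S(5/4) = -20257/12704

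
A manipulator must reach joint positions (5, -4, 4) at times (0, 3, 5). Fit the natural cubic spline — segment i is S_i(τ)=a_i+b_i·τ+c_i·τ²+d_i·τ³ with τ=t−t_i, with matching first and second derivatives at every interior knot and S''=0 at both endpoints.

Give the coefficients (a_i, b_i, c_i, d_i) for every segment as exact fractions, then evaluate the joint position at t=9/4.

  seg 0: a=5 b=-51/10 c=0 d=7/30
  seg 1: a=-4 b=6/5 c=21/10 d=-7/20
S(9/4) = -2443/640

Δ: Δ0=-3, Δ1=4
row 1: diag=10, rhs=42; c'=1/5, d'=21/5
back: M1=21/5
M: M0=0, M1=21/5, M2=0
seg 0: a=5, c=M0/2=0, d=(M1−M0)/(6·3)=7/30, b=Δ0−h0·(2M0+M1)/6=-51/10
seg 1: a=-4, c=M1/2=21/10, d=(M2−M1)/(6·2)=-7/20, b=Δ1−h1·(2M1+M2)/6=6/5
t_q=9/4 → seg 0, τ=9/4; S=5+-51/10·τ+0·τ²+7/30·τ³=-2443/640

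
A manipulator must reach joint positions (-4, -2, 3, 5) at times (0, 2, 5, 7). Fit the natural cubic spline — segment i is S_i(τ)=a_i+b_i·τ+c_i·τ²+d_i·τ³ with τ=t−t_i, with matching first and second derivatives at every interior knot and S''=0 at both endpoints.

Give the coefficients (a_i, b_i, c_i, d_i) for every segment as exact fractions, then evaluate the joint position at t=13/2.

  seg 0: a=-4 b=17/21 c=0 d=1/21
  seg 1: a=-2 b=29/21 c=2/7 d=-4/63
  seg 2: a=3 b=29/21 c=-2/7 d=1/21
S(13/2) = 257/56

Δ: Δ0=1, Δ1=5/3, Δ2=1
row 1: diag=10, rhs=4; c'=3/10, d'=2/5
row 2: denom=10−3·3/10=91/10; d'=(-4−3·2/5)/(91/10)=-4/7
back: M2=-4/7
back: M1=2/5−3/10·-4/7=4/7
M: M0=0, M1=4/7, M2=-4/7, M3=0
seg 0: a=-4, c=M0/2=0, d=(M1−M0)/(6·2)=1/21, b=Δ0−h0·(2M0+M1)/6=17/21
seg 1: a=-2, c=M1/2=2/7, d=(M2−M1)/(6·3)=-4/63, b=Δ1−h1·(2M1+M2)/6=29/21
seg 2: a=3, c=M2/2=-2/7, d=(M3−M2)/(6·2)=1/21, b=Δ2−h2·(2M2+M3)/6=29/21
t_q=13/2 → seg 2, τ=3/2; S=3+29/21·τ+-2/7·τ²+1/21·τ³=257/56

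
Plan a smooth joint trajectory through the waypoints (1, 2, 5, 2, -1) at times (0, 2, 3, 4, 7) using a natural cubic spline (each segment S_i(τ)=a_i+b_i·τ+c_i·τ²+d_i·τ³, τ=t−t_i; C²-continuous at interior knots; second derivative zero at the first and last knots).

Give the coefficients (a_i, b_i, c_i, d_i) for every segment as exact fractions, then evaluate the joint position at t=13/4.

  seg 0: a=1 b=-83/89 c=0 d=255/712
  seg 1: a=2 b=599/178 c=765/356 d=-895/356
  seg 2: a=5 b=43/356 c=-480/89 d=809/356
  seg 3: a=2 b=-685/178 c=507/356 d=-169/1068
S(13/4) = 107737/22784

Δ: Δ0=1/2, Δ1=3, Δ2=-3, Δ3=-1
row 1: diag=6, rhs=15; c'=1/6, d'=5/2
row 2: denom=4−1·1/6=23/6; d'=(-36−1·5/2)/(23/6)=-231/23
row 3: denom=8−1·6/23=178/23; d'=(12−1·-231/23)/(178/23)=507/178
back: M3=507/178
back: M2=-231/23−6/23·507/178=-960/89
back: M1=5/2−1/6·-960/89=765/178
M: M0=0, M1=765/178, M2=-960/89, M3=507/178, M4=0
seg 0: a=1, c=M0/2=0, d=(M1−M0)/(6·2)=255/712, b=Δ0−h0·(2M0+M1)/6=-83/89
seg 1: a=2, c=M1/2=765/356, d=(M2−M1)/(6·1)=-895/356, b=Δ1−h1·(2M1+M2)/6=599/178
seg 2: a=5, c=M2/2=-480/89, d=(M3−M2)/(6·1)=809/356, b=Δ2−h2·(2M2+M3)/6=43/356
seg 3: a=2, c=M3/2=507/356, d=(M4−M3)/(6·3)=-169/1068, b=Δ3−h3·(2M3+M4)/6=-685/178
t_q=13/4 → seg 2, τ=1/4; S=5+43/356·τ+-480/89·τ²+809/356·τ³=107737/22784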